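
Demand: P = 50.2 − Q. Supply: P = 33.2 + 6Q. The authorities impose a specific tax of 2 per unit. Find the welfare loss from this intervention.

Competitive equilibrium: 50.2 − Q = 33.2 + 6Q → Q* = 2.4286, P* = 47.7714.
With the tax, the buyer price exceeds the seller price by 2: (50.2 − Q) − (33.2 + 6Q) = 2 → Q' = 2.1429.
ΔQ = 2.4286 − 2.1429 = 0.2857; the wedge equals the tax, 2.
Welfare loss = ½ × 0.2857 × 2 = 0.29.

0.29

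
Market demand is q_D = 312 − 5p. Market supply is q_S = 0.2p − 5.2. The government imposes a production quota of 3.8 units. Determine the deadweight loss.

In inverse form: demand p = 62.4 − 0.2q, supply p = 26 + 5q.
Competitive equilibrium: 62.4 − 0.2q = 26 + 5q → q* = 7, p* = 61.
At q = 3.8: demand price = 62.4 − 0.2·3.8 = 61.64; supply price = 26 + 5·3.8 = 45.
Δq = 7 − 3.8 = 3.2; wedge = 61.64 − 45 = 16.64.
Deadweight loss = ½ × 3.2 × 16.64 = 26.624.

26.624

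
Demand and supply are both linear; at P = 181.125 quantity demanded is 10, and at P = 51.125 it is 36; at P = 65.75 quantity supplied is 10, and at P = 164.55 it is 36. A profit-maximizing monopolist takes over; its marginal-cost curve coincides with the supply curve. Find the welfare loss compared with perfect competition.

Demand slope = (51.125 − 181.125)/(36 − 10) = −5, so P = 231.125 − 5Q.
Supply slope = (164.55 − 65.75)/(36 − 10) = 3.8, so P = 27.75 + 3.8Q.
Competitive equilibrium: 231.125 − 5Q = 27.75 + 3.8Q → Q* = 23.1108, P* = 115.571.
Marginal revenue: MR = 231.125 − 10Q. Set MR = MC: 231.125 − 10Q = 27.75 + 3.8Q → Q_m = 14.7373.
Price P_m = 231.125 − 5·14.7373 = 157.4385; MC(Q_m) = 27.75 + 3.8·14.7373 = 83.7517.
Competitive Q* = 23.1108, so ΔQ = 8.3735; wedge = 157.4385 − 83.7517 = 73.6868.
The triangle = ½ × 8.3735 × 73.6868 = 308.51.

308.51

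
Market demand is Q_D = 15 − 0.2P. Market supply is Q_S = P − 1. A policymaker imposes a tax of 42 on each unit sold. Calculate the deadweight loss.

147

In inverse form: demand P = 75 − 5Q, supply P = 1 + Q.
Competitive equilibrium: 75 − 5Q = 1 + Q → Q* = 12.3333, P* = 13.3333.
With the tax, the buyer price exceeds the seller price by 42: (75 − 5Q) − (1 + Q) = 42 → Q' = 5.3333.
ΔQ = 12.3333 − 5.3333 = 7; the wedge equals the tax, 42.
Deadweight loss = ½ × 7 × 42 = 147.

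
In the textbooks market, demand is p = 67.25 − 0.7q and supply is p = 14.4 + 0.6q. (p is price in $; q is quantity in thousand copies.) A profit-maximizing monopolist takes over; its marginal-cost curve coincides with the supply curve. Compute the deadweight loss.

$131.60 thousand

Competitive equilibrium: 67.25 − 0.7q = 14.4 + 0.6q → q* = 40.6538, p* = 38.7923.
Marginal revenue: MR = 67.25 − 1.4q. Set MR = MC: 67.25 − 1.4q = 14.4 + 0.6q → q_m = 26.425.
Price p_m = 67.25 − 0.7·26.425 = 48.7525; MC(q_m) = 14.4 + 0.6·26.425 = 30.255.
Competitive q* = 40.6538, so Δq = 14.2288; wedge = 48.7525 − 30.255 = 18.4975.
Deadweight loss = ½ × 14.2288 × 18.4975 = $131.60 thousand.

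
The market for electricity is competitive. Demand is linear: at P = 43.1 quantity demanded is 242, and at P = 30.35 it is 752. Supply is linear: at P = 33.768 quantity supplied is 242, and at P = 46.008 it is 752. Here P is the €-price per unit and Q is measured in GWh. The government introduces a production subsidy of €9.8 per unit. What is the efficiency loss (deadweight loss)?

Demand slope = (30.35 − 43.1)/(752 − 242) = −0.025, so P = 49.15 − 0.025Q.
Supply slope = (46.008 − 33.768)/(752 − 242) = 0.024, so P = 27.96 + 0.024Q.
Competitive equilibrium: 49.15 − 0.025Q = 27.96 + 0.024Q → Q* = 432.449, P* = 38.3388.
The subsidy lowers effective supply by 9.8: P = 18.16 + 0.024Q.
New quantity: 49.15 − 0.025Q = 18.16 + 0.024Q → Q' = 632.449.
Overproduction ΔQ = 632.449 − 432.449 = 200; wedge = subsidy = 9.8.
The triangle = ½ × 200 × 9.8 = €980.

€980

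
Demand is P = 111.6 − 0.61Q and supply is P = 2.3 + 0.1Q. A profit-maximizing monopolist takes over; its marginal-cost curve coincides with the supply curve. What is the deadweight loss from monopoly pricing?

Competitive equilibrium: 111.6 − 0.61Q = 2.3 + 0.1Q → Q* = 153.9437, P* = 17.6944.
Marginal revenue: MR = 111.6 − 1.22Q. Set MR = MC: 111.6 − 1.22Q = 2.3 + 0.1Q → Q_m = 82.803.
Price P_m = 111.6 − 0.61·82.803 = 61.0902; MC(Q_m) = 2.3 + 0.1·82.803 = 10.5803.
Competitive Q* = 153.9437, so ΔQ = 71.1407; wedge = 61.0902 − 10.5803 = 50.5099.
Deadweight loss = ½ × 71.1407 × 50.5099 = 1796.65.

1796.65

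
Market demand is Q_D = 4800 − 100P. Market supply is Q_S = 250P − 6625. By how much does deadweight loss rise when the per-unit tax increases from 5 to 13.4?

5520

In inverse form: demand P = 48 − 0.01Q, supply P = 26.5 + 0.004Q.
Competitive equilibrium: 48 − 0.01Q = 26.5 + 0.004Q → Q* = 1535.7143, P* = 32.6429.
For a per-unit tax t: ΔQ = t/0.014, so DWL = ½·t·(t/0.014) = t²/0.028.
At t = 5: DWL = 892.857. At t = 13.4: DWL = 6412.857.
Increase = 6412.857 − 892.857 = 5520.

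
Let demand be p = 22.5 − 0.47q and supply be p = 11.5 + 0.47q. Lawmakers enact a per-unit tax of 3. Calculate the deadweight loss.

Competitive equilibrium: 22.5 − 0.47q = 11.5 + 0.47q → q* = 11.7021, p* = 17.
With the tax, the buyer price exceeds the seller price by 3: (22.5 − 0.47q) − (11.5 + 0.47q) = 3 → q' = 8.5106.
Δq = 11.7021 − 8.5106 = 3.1915; the wedge equals the tax, 3.
DWL = ½ × 3.1915 × 3 = 4.79.

4.79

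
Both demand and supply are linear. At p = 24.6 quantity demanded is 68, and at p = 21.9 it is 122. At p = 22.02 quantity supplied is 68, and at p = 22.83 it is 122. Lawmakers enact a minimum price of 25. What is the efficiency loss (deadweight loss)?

73.92

Demand slope = (21.9 − 24.6)/(122 − 68) = −0.05, so p = 28 − 0.05q.
Supply slope = (22.83 − 22.02)/(122 − 68) = 0.015, so p = 21 + 0.015q.
Competitive equilibrium: 28 − 0.05q = 21 + 0.015q → q* = 107.6923, p* = 22.6154.
At the floor p = 25, quantity demanded = (28 − 25)/0.05 = 60.
Sellers' marginal cost at q' = 60: 21 + 0.015·60 = 21.9.
Δq = 107.6923 − 60 = 47.6923; wedge = 25 − 21.9 = 3.1.
DWL = ½ × 47.6923 × 3.1 = 73.92.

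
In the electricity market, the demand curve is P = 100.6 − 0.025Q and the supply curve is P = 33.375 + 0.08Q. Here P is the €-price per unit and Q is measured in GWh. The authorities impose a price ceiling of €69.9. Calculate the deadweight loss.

€1771.18

Competitive equilibrium: 100.6 − 0.025Q = 33.375 + 0.08Q → Q* = 640.2381, P* = 84.59405.
At the ceiling P = 69.9, quantity supplied = (69.9 − 33.375)/0.08 = 456.5625.
Willingness to pay at Q' = 456.5625: 100.6 − 0.025·456.5625 = 89.18594.
ΔQ = 640.2381 − 456.5625 = 183.6756; wedge = 89.18594 − 69.9 = 19.28594.
Deadweight loss = ½ × 183.6756 × 19.28594 = €1771.18.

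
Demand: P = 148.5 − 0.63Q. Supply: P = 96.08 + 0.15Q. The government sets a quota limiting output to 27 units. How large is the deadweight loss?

630.42

Competitive equilibrium: 148.5 − 0.63Q = 96.08 + 0.15Q → Q* = 67.2051, P* = 106.1608.
At Q = 27: demand price = 148.5 − 0.63·27 = 131.49; supply price = 96.08 + 0.15·27 = 100.13.
ΔQ = 67.2051 − 27 = 40.2051; wedge = 131.49 − 100.13 = 31.36.
The triangle = ½ × 40.2051 × 31.36 = 630.42.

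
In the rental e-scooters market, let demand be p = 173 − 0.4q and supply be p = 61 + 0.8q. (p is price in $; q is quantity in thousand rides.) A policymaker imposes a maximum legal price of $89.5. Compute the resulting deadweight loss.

Competitive equilibrium: 173 − 0.4q = 61 + 0.8q → q* = 93.3333, p* = 135.6667.
At the ceiling p = 89.5, quantity supplied = (89.5 − 61)/0.8 = 35.625.
Willingness to pay at q' = 35.625: 173 − 0.4·35.625 = 158.75.
Δq = 93.3333 − 35.625 = 57.7083; wedge = 158.75 − 89.5 = 69.25.
The triangle = ½ × 57.7083 × 69.25 = $1998.15 thousand.

$1998.15 thousand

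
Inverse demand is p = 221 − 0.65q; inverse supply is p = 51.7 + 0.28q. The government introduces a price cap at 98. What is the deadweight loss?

129.46

Competitive equilibrium: 221 − 0.65q = 51.7 + 0.28q → q* = 182.04301, p* = 102.67204.
At the ceiling p = 98, quantity supplied = (98 − 51.7)/0.28 = 165.35714.
Willingness to pay at q' = 165.35714: 221 − 0.65·165.35714 = 113.51786.
Δq = 182.04301 − 165.35714 = 16.68587; wedge = 113.51786 − 98 = 15.51786.
The triangle = ½ × 16.68587 × 15.51786 = 129.46.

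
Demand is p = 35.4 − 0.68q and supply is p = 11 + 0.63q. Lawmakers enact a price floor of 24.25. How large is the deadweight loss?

Competitive equilibrium: 35.4 − 0.68q = 11 + 0.63q → q* = 18.626, p* = 22.7344.
At the floor p = 24.25, quantity demanded = (35.4 − 24.25)/0.68 = 16.3971.
Sellers' marginal cost at q' = 16.3971: 11 + 0.63·16.3971 = 21.3302.
Δq = 18.626 − 16.3971 = 2.2289; wedge = 24.25 − 21.3302 = 2.9198.
The triangle = ½ × 2.2289 × 2.9198 = 3.25.

3.25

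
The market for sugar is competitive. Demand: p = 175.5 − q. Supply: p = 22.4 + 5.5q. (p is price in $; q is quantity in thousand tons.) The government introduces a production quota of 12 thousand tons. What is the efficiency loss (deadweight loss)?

$433.85 thousand

Competitive equilibrium: 175.5 − q = 22.4 + 5.5q → q* = 23.5538, p* = 151.9462.
At q = 12: demand price = 175.5 − 1·12 = 163.5; supply price = 22.4 + 5.5·12 = 88.4.
Δq = 23.5538 − 12 = 11.5538; wedge = 163.5 − 88.4 = 75.1.
Welfare loss = ½ × 11.5538 × 75.1 = $433.85 thousand.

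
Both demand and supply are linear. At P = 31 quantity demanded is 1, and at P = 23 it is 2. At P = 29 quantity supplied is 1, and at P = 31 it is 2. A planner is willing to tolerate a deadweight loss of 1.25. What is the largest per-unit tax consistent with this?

Demand slope = (23 − 31)/(2 − 1) = −8, so P = 39 − 8Q.
Supply slope = (31 − 29)/(2 − 1) = 2, so P = 27 + 2Q.
Competitive equilibrium: 39 − 8Q = 27 + 2Q → Q* = 1.2, P* = 29.4.
A tax t gives ΔQ = t/10 and wedge t, so DWL = t²/20.
t²/20 = 1.25 → t² = 25 → t = 5.

5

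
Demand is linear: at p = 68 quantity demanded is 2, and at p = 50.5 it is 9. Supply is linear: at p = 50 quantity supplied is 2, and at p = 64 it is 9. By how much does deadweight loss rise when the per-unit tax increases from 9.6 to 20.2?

Demand slope = (50.5 − 68)/(9 − 2) = −2.5, so p = 73 − 2.5q.
Supply slope = (64 − 50)/(9 − 2) = 2, so p = 46 + 2q.
Competitive equilibrium: 73 − 2.5q = 46 + 2q → q* = 6, p* = 58.
For a per-unit tax t: Δq = t/4.5, so DWL = ½·t·(t/4.5) = t²/9.
At t = 9.6: DWL = 10.24. At t = 20.2: DWL = 45.338.
Increase = 45.338 − 10.24 = 35.10.

35.10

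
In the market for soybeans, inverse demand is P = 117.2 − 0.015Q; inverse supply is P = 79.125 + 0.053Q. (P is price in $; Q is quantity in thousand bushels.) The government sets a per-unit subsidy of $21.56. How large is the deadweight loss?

$3417.89 thousand

Competitive equilibrium: 117.2 − 0.015Q = 79.125 + 0.053Q → Q* = 559.9265, P* = 108.8011.
The subsidy lowers effective supply by 21.56: P = 57.565 + 0.053Q.
New quantity: 117.2 − 0.015Q = 57.565 + 0.053Q → Q' = 876.9853.
Overproduction ΔQ = 876.9853 − 559.9265 = 317.0588; wedge = subsidy = 21.56.
DWL = ½ × 317.0588 × 21.56 = $3417.89 thousand.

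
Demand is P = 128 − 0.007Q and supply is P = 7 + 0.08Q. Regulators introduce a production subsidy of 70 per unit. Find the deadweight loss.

Competitive equilibrium: 128 − 0.007Q = 7 + 0.08Q → Q* = 1390.8046, P* = 118.2644.
The subsidy lowers effective supply by 70: P = 0.08Q − 63.
New quantity: 128 − 0.007Q = 0.08Q − 63 → Q' = 2195.4023.
Overproduction ΔQ = 2195.4023 − 1390.8046 = 804.5977; wedge = subsidy = 70.
DWL = ½ × 804.5977 × 70 = 28160.92.

28160.92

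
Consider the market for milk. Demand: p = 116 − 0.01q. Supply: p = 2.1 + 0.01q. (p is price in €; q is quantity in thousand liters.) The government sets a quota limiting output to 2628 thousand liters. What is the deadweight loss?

€94064.89 thousand

Competitive equilibrium: 116 − 0.01q = 2.1 + 0.01q → q* = 5695, p* = 59.05.
At q = 2628: demand price = 116 − 0.01·2628 = 89.72; supply price = 2.1 + 0.01·2628 = 28.38.
Δq = 5695 − 2628 = 3067; wedge = 89.72 − 28.38 = 61.34.
Welfare loss = ½ × 3067 × 61.34 = €94064.89 thousand.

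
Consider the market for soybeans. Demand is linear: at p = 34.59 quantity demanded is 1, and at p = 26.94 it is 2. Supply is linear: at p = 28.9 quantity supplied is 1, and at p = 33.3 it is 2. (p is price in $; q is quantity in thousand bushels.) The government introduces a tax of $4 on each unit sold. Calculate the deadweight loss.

Demand slope = (26.94 − 34.59)/(2 − 1) = −7.65, so p = 42.24 − 7.65q.
Supply slope = (33.3 − 28.9)/(2 − 1) = 4.4, so p = 24.5 + 4.4q.
Competitive equilibrium: 42.24 − 7.65q = 24.5 + 4.4q → q* = 1.4722, p* = 30.9777.
With the tax, the buyer price exceeds the seller price by 4: (42.24 − 7.65q) − (24.5 + 4.4q) = 4 → q' = 1.1402.
Δq = 1.4722 − 1.1402 = 0.332; the wedge equals the tax, 4.
The triangle = ½ × 0.332 × 4 = $0.66 thousand.

$0.66 thousand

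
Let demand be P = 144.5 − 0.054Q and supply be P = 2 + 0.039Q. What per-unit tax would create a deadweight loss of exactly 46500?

Competitive equilibrium: 144.5 − 0.054Q = 2 + 0.039Q → Q* = 1532.2581, P* = 61.7581.
A tax t gives ΔQ = t/0.093 and wedge t, so DWL = t²/0.186.
t²/0.186 = 46500 → t² = 8649 → t = 93.

93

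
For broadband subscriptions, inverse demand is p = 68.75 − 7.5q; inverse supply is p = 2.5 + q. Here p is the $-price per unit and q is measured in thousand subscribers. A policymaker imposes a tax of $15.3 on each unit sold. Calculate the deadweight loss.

$13.77 thousand

Competitive equilibrium: 68.75 − 7.5q = 2.5 + q → q* = 7.7941, p* = 10.2941.
With the tax, the buyer price exceeds the seller price by 15.3: (68.75 − 7.5q) − (2.5 + q) = 15.3 → q' = 5.9941.
Δq = 7.7941 − 5.9941 = 1.8; the wedge equals the tax, 15.3.
Welfare loss = ½ × 1.8 × 15.3 = $13.77 thousand.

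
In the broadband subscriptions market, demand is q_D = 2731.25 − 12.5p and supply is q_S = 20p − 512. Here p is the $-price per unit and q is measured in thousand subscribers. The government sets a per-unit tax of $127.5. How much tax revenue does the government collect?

$64142.31 thousand

In inverse form: demand p = 218.5 − 0.08q, supply p = 25.6 + 0.05q.
Competitive equilibrium: 218.5 − 0.08q = 25.6 + 0.05q → q* = 1483.84615, p* = 99.79231.
With the tax, the buyer price exceeds the seller price by 127.5: (218.5 − 0.08q) − (25.6 + 0.05q) = 127.5 → q' = 503.07692.
Tax revenue = 127.5 × 503.07692 = $64142.31 thousand.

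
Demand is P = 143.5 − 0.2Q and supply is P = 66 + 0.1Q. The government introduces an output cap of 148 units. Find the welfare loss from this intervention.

Competitive equilibrium: 143.5 − 0.2Q = 66 + 0.1Q → Q* = 258.3333, P* = 91.8333.
At Q = 148: demand price = 143.5 − 0.2·148 = 113.9; supply price = 66 + 0.1·148 = 80.8.
ΔQ = 258.3333 − 148 = 110.3333; wedge = 113.9 − 80.8 = 33.1.
Welfare loss = ½ × 110.3333 × 33.1 = 1826.02.

1826.02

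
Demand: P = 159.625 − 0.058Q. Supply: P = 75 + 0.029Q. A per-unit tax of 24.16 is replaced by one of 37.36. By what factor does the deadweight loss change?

2.391

Competitive equilibrium: 159.625 − 0.058Q = 75 + 0.029Q → Q* = 972.7011, P* = 103.2083.
For a per-unit tax t: ΔQ = t/0.087, so DWL = ½·t·(t/0.087) = t²/0.174.
At t = 24.16: DWL = 3354.630. At t = 37.36: DWL = 8021.664.
Ratio = (37.36/24.16)² = 2.391.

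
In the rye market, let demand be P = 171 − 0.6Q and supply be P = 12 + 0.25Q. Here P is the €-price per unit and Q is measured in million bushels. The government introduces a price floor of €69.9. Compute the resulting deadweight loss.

€146.38 million

Competitive equilibrium: 171 − 0.6Q = 12 + 0.25Q → Q* = 187.0588, P* = 58.7647.
At the floor P = 69.9, quantity demanded = (171 − 69.9)/0.6 = 168.5.
Sellers' marginal cost at Q' = 168.5: 12 + 0.25·168.5 = 54.125.
ΔQ = 187.0588 − 168.5 = 18.5588; wedge = 69.9 − 54.125 = 15.775.
Welfare loss = ½ × 18.5588 × 15.775 = €146.38 million.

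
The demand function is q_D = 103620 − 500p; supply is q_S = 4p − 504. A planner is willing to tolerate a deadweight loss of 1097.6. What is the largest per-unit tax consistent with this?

23.52

In inverse form: demand p = 207.24 − 0.002q, supply p = 126 + 0.25q.
Competitive equilibrium: 207.24 − 0.002q = 126 + 0.25q → q* = 322.381, p* = 206.5952.
A tax t gives Δq = t/0.252 and wedge t, so DWL = t²/0.504.
t²/0.504 = 1097.6 → t² = 553.1904 → t = 23.52.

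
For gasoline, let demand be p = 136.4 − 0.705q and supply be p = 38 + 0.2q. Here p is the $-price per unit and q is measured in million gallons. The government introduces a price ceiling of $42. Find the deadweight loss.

$3562.48 million

Competitive equilibrium: 136.4 − 0.705q = 38 + 0.2q → q* = 108.7293, p* = 59.7459.
At the ceiling p = 42, quantity supplied = (42 − 38)/0.2 = 20.
Willingness to pay at q' = 20: 136.4 − 0.705·20 = 122.3.
Δq = 108.7293 − 20 = 88.7293; wedge = 122.3 − 42 = 80.3.
DWL = ½ × 88.7293 × 80.3 = $3562.48 million.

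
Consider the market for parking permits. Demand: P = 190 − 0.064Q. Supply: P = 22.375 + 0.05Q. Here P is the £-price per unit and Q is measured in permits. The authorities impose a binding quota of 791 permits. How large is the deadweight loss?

Competitive equilibrium: 190 − 0.064Q = 22.375 + 0.05Q → Q* = 1470.3947, P* = 95.8947.
At Q = 791: demand price = 190 − 0.064·791 = 139.376; supply price = 22.375 + 0.05·791 = 61.925.
ΔQ = 1470.3947 − 791 = 679.3947; wedge = 139.376 − 61.925 = 77.451.
Deadweight loss = ½ × 679.3947 × 77.451 = £26309.90.

£26309.90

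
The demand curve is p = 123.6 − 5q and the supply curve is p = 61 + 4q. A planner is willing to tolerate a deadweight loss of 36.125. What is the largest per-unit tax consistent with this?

Competitive equilibrium: 123.6 − 5q = 61 + 4q → q* = 6.9556, p* = 88.8222.
A tax t gives Δq = t/9 and wedge t, so DWL = t²/18.
t²/18 = 36.125 → t² = 650.25 → t = 25.5.

25.5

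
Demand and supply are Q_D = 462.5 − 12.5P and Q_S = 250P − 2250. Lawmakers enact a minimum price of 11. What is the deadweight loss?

In inverse form: demand P = 37 − 0.08Q, supply P = 9 + 0.004Q.
Competitive equilibrium: 37 − 0.08Q = 9 + 0.004Q → Q* = 333.3333, P* = 10.3333.
At the floor P = 11, quantity demanded = (37 − 11)/0.08 = 325.
Sellers' marginal cost at Q' = 325: 9 + 0.004·325 = 10.3.
ΔQ = 333.3333 − 325 = 8.3333; wedge = 11 − 10.3 = 0.7.
DWL = ½ × 8.3333 × 0.7 = 2.92.

2.92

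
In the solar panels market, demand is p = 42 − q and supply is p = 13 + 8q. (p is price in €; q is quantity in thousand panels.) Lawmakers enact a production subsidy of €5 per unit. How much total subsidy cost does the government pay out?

Competitive equilibrium: 42 − q = 13 + 8q → q* = 3.2222, p* = 38.7778.
The subsidy lowers effective supply by 5: p = 8 + 8q.
New quantity: 42 − q = 8 + 8q → q' = 3.7778.
Total subsidy cost = 5 × 3.7778 = €18.89 thousand.

€18.89 thousand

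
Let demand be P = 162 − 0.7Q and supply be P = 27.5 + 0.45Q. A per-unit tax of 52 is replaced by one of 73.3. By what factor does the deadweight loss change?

Competitive equilibrium: 162 − 0.7Q = 27.5 + 0.45Q → Q* = 116.9565, P* = 80.1304.
For a per-unit tax t: ΔQ = t/1.15, so DWL = ½·t·(t/1.15) = t²/2.3.
At t = 52: DWL = 1175.652. At t = 73.3: DWL = 2336.039.
Ratio = (73.3/52)² = 1.987.

1.987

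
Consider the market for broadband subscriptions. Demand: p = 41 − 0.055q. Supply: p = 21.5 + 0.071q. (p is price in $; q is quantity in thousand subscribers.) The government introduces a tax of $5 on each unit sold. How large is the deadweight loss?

Competitive equilibrium: 41 − 0.055q = 21.5 + 0.071q → q* = 154.7619, p* = 32.4881.
With the tax, the buyer price exceeds the seller price by 5: (41 − 0.055q) − (21.5 + 0.071q) = 5 → q' = 115.0794.
Δq = 154.7619 − 115.0794 = 39.6825; the wedge equals the tax, 5.
The triangle = ½ × 39.6825 × 5 = $99.21 thousand.

$99.21 thousand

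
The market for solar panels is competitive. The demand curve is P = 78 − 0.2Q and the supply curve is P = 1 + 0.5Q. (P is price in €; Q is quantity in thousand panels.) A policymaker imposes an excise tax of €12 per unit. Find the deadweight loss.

€102.86 thousand

Competitive equilibrium: 78 − 0.2Q = 1 + 0.5Q → Q* = 110, P* = 56.
With the tax, the buyer price exceeds the seller price by 12: (78 − 0.2Q) − (1 + 0.5Q) = 12 → Q' = 92.8571.
ΔQ = 110 − 92.8571 = 17.1429; the wedge equals the tax, 12.
DWL = ½ × 17.1429 × 12 = €102.86 thousand.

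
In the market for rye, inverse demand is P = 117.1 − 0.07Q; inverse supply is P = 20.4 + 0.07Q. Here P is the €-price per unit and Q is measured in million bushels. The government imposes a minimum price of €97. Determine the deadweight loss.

€11400.89 million

Competitive equilibrium: 117.1 − 0.07Q = 20.4 + 0.07Q → Q* = 690.7143, P* = 68.75.
At the floor P = 97, quantity demanded = (117.1 − 97)/0.07 = 287.1429.
Sellers' marginal cost at Q' = 287.1429: 20.4 + 0.07·287.1429 = 40.5.
ΔQ = 690.7143 − 287.1429 = 403.5714; wedge = 97 − 40.5 = 56.5.
Welfare loss = ½ × 403.5714 × 56.5 = €11400.89 million.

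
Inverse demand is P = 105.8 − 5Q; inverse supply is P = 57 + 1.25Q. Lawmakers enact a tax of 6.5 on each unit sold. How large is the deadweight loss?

Competitive equilibrium: 105.8 − 5Q = 57 + 1.25Q → Q* = 7.808, P* = 66.76.
With the tax, the buyer price exceeds the seller price by 6.5: (105.8 − 5Q) − (57 + 1.25Q) = 6.5 → Q' = 6.768.
ΔQ = 7.808 − 6.768 = 1.04; the wedge equals the tax, 6.5.
The triangle = ½ × 1.04 × 6.5 = 3.38.

3.38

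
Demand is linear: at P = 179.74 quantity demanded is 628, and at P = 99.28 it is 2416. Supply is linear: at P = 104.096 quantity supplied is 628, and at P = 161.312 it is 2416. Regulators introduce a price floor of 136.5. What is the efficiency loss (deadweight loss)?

17.80

Demand slope = (99.28 − 179.74)/(2416 − 628) = −0.045, so P = 208 − 0.045Q.
Supply slope = (161.312 − 104.096)/(2416 − 628) = 0.032, so P = 84 + 0.032Q.
Competitive equilibrium: 208 − 0.045Q = 84 + 0.032Q → Q* = 1610.3896, P* = 135.5325.
At the floor P = 136.5, quantity demanded = (208 − 136.5)/0.045 = 1588.8889.
Sellers' marginal cost at Q' = 1588.8889: 84 + 0.032·1588.8889 = 134.8444.
ΔQ = 1610.3896 − 1588.8889 = 21.5007; wedge = 136.5 − 134.8444 = 1.6556.
Welfare loss = ½ × 21.5007 × 1.6556 = 17.80.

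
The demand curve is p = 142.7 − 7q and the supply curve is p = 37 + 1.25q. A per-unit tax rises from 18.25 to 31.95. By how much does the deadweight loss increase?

41.68

Competitive equilibrium: 142.7 − 7q = 37 + 1.25q → q* = 12.8121, p* = 53.0152.
For a per-unit tax t: Δq = t/8.25, so DWL = ½·t·(t/8.25) = t²/16.5.
At t = 18.25: DWL = 20.186. At t = 31.95: DWL = 61.867.
Increase = 61.867 − 20.186 = 41.68.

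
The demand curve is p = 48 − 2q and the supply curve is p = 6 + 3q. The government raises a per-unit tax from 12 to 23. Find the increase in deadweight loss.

38.50

Competitive equilibrium: 48 − 2q = 6 + 3q → q* = 8.4, p* = 31.2.
For a per-unit tax t: Δq = t/5, so DWL = ½·t·(t/5) = t²/10.
At t = 12: DWL = 14.4. At t = 23: DWL = 52.9.
Increase = 52.9 − 14.4 = 38.50.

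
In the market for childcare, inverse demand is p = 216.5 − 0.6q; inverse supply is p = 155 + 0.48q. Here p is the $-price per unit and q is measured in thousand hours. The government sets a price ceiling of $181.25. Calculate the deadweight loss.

Competitive equilibrium: 216.5 − 0.6q = 155 + 0.48q → q* = 56.9444, p* = 182.3333.
At the ceiling p = 181.25, quantity supplied = (181.25 − 155)/0.48 = 54.6875.
Willingness to pay at q' = 54.6875: 216.5 − 0.6·54.6875 = 183.6875.
Δq = 56.9444 − 54.6875 = 2.2569; wedge = 183.6875 − 181.25 = 2.4375.
The triangle = ½ × 2.2569 × 2.4375 = $2.75 thousand.

$2.75 thousand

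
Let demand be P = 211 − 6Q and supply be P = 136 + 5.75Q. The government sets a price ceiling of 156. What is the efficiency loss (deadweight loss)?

49.57

Competitive equilibrium: 211 − 6Q = 136 + 5.75Q → Q* = 6.383, P* = 172.7021.
At the ceiling P = 156, quantity supplied = (156 − 136)/5.75 = 3.4783.
Willingness to pay at Q' = 3.4783: 211 − 6·3.4783 = 190.1302.
ΔQ = 6.383 − 3.4783 = 2.9047; wedge = 190.1302 − 156 = 34.1302.
DWL = ½ × 2.9047 × 34.1302 = 49.57.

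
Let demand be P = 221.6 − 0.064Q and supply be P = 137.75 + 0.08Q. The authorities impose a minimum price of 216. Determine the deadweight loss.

Competitive equilibrium: 221.6 − 0.064Q = 137.75 + 0.08Q → Q* = 582.2917, P* = 184.3333.
At the floor P = 216, quantity demanded = (221.6 − 216)/0.064 = 87.5.
Sellers' marginal cost at Q' = 87.5: 137.75 + 0.08·87.5 = 144.75.
ΔQ = 582.2917 − 87.5 = 494.7917; wedge = 216 − 144.75 = 71.25.
DWL = ½ × 494.7917 × 71.25 = 17626.95.

17626.95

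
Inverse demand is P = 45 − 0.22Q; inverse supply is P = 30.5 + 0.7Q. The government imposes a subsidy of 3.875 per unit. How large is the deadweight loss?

8.16

Competitive equilibrium: 45 − 0.22Q = 30.5 + 0.7Q → Q* = 15.7609, P* = 41.5326.
The subsidy lowers effective supply by 3.875: P = 26.625 + 0.7Q.
New quantity: 45 − 0.22Q = 26.625 + 0.7Q → Q' = 19.9728.
Overproduction ΔQ = 19.9728 − 15.7609 = 4.2119; wedge = subsidy = 3.875.
DWL = ½ × 4.2119 × 3.875 = 8.16.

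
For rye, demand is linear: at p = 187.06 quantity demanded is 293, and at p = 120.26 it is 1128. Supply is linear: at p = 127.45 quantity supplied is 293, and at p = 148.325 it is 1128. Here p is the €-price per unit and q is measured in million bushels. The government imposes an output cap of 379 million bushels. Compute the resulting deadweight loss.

€12182.55 million

Demand slope = (120.26 − 187.06)/(1128 − 293) = −0.08, so p = 210.5 − 0.08q.
Supply slope = (148.325 − 127.45)/(1128 − 293) = 0.025, so p = 120.125 + 0.025q.
Competitive equilibrium: 210.5 − 0.08q = 120.125 + 0.025q → q* = 860.7143, p* = 141.6429.
At q = 379: demand price = 210.5 − 0.08·379 = 180.18; supply price = 120.125 + 0.025·379 = 129.6.
Δq = 860.7143 − 379 = 481.7143; wedge = 180.18 − 129.6 = 50.58.
The triangle = ½ × 481.7143 × 50.58 = €12182.55 million.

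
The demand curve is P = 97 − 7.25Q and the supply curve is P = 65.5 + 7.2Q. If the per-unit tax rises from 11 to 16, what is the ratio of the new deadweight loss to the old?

Competitive equilibrium: 97 − 7.25Q = 65.5 + 7.2Q → Q* = 2.1799, P* = 81.1955.
For a per-unit tax t: ΔQ = t/14.45, so DWL = ½·t·(t/14.45) = t²/28.9.
At t = 11: DWL = 4.187. At t = 16: DWL = 8.858.
Ratio = (16/11)² = 2.116.

2.116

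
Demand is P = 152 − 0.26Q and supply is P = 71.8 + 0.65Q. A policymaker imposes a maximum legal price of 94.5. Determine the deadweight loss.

Competitive equilibrium: 152 − 0.26Q = 71.8 + 0.65Q → Q* = 88.13187, P* = 129.08571.
At the ceiling P = 94.5, quantity supplied = (94.5 − 71.8)/0.65 = 34.92308.
Willingness to pay at Q' = 34.92308: 152 − 0.26·34.92308 = 142.92.
ΔQ = 88.13187 − 34.92308 = 53.20879; wedge = 142.92 − 94.5 = 48.42.
The triangle = ½ × 53.20879 × 48.42 = 1288.18.

1288.18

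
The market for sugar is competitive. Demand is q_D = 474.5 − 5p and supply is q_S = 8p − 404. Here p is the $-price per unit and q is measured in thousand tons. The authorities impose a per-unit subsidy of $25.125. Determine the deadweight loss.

In inverse form: demand p = 94.9 − 0.2q, supply p = 50.5 + 0.125q.
Competitive equilibrium: 94.9 − 0.2q = 50.5 + 0.125q → q* = 136.6154, p* = 67.5769.
The subsidy lowers effective supply by 25.125: p = 25.375 + 0.125q.
New quantity: 94.9 − 0.2q = 25.375 + 0.125q → q' = 213.9231.
Overproduction Δq = 213.9231 − 136.6154 = 77.3077; wedge = subsidy = 25.125.
The triangle = ½ × 77.3077 × 25.125 = $971.18 thousand.

$971.18 thousand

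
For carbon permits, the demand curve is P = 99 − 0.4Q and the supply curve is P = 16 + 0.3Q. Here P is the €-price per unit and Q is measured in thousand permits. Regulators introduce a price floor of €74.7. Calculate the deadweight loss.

€1170.16 thousand

Competitive equilibrium: 99 − 0.4Q = 16 + 0.3Q → Q* = 118.5714, P* = 51.5714.
At the floor P = 74.7, quantity demanded = (99 − 74.7)/0.4 = 60.75.
Sellers' marginal cost at Q' = 60.75: 16 + 0.3·60.75 = 34.225.
ΔQ = 118.5714 − 60.75 = 57.8214; wedge = 74.7 − 34.225 = 40.475.
The triangle = ½ × 57.8214 × 40.475 = €1170.16 thousand.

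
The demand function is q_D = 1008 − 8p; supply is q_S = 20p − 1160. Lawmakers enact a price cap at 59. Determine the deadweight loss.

In inverse form: demand p = 126 − 0.125q, supply p = 58 + 0.05q.
Competitive equilibrium: 126 − 0.125q = 58 + 0.05q → q* = 388.5714, p* = 77.4286.
At the ceiling p = 59, quantity supplied = (59 − 58)/0.05 = 20.
Willingness to pay at q' = 20: 126 − 0.125·20 = 123.5.
Δq = 388.5714 − 20 = 368.5714; wedge = 123.5 − 59 = 64.5.
DWL = ½ × 368.5714 × 64.5 = 11886.43.

11886.43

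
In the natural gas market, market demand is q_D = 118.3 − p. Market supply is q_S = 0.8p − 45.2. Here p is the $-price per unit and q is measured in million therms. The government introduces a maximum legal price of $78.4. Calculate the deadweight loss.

$111.30 million

In inverse form: demand p = 118.3 − q, supply p = 56.5 + 1.25q.
Competitive equilibrium: 118.3 − q = 56.5 + 1.25q → q* = 27.4667, p* = 90.8333.
At the ceiling p = 78.4, quantity supplied = (78.4 − 56.5)/1.25 = 17.52.
Willingness to pay at q' = 17.52: 118.3 − 1·17.52 = 100.78.
Δq = 27.4667 − 17.52 = 9.9467; wedge = 100.78 − 78.4 = 22.38.
DWL = ½ × 9.9467 × 22.38 = $111.30 million.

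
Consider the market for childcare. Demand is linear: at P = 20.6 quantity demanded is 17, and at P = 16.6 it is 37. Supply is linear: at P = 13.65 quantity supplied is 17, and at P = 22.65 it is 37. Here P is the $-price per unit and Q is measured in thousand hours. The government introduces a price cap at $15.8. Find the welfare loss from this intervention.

Demand slope = (16.6 − 20.6)/(37 − 17) = −0.2, so P = 24 − 0.2Q.
Supply slope = (22.65 − 13.65)/(37 − 17) = 0.45, so P = 6 + 0.45Q.
Competitive equilibrium: 24 − 0.2Q = 6 + 0.45Q → Q* = 27.6923, P* = 18.4615.
At the ceiling P = 15.8, quantity supplied = (15.8 − 6)/0.45 = 21.7778.
Willingness to pay at Q' = 21.7778: 24 − 0.2·21.7778 = 19.6444.
ΔQ = 27.6923 − 21.7778 = 5.9145; wedge = 19.6444 − 15.8 = 3.8444.
DWL = ½ × 5.9145 × 3.8444 = $11.37 thousand.

$11.37 thousand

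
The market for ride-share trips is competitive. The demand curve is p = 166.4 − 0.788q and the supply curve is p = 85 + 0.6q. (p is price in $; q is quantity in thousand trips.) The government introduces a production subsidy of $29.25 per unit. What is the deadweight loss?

$308.20 thousand

Competitive equilibrium: 166.4 − 0.788q = 85 + 0.6q → q* = 58.6455, p* = 120.1873.
The subsidy lowers effective supply by 29.25: p = 55.75 + 0.6q.
New quantity: 166.4 − 0.788q = 55.75 + 0.6q → q' = 79.719.
Overproduction Δq = 79.719 − 58.6455 = 21.0735; wedge = subsidy = 29.25.
The triangle = ½ × 21.0735 × 29.25 = $308.20 thousand.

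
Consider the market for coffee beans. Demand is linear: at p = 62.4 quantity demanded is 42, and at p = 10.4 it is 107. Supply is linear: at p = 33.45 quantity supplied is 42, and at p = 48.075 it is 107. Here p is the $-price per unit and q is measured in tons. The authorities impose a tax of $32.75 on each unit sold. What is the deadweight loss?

$523.20

Demand slope = (10.4 − 62.4)/(107 − 42) = −0.8, so p = 96 − 0.8q.
Supply slope = (48.075 − 33.45)/(107 − 42) = 0.225, so p = 24 + 0.225q.
Competitive equilibrium: 96 − 0.8q = 24 + 0.225q → q* = 70.2439, p* = 39.8049.
With the tax, the buyer price exceeds the seller price by 32.75: (96 − 0.8q) − (24 + 0.225q) = 32.75 → q' = 38.2927.
Δq = 70.2439 − 38.2927 = 31.9512; the wedge equals the tax, 32.75.
Welfare loss = ½ × 31.9512 × 32.75 = $523.20.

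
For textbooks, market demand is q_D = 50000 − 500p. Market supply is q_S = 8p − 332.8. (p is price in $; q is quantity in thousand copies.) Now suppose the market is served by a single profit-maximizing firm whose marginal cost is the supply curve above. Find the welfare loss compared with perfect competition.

$3.23 thousand

In inverse form: demand p = 100 − 0.002q, supply p = 41.6 + 0.125q.
Competitive equilibrium: 100 − 0.002q = 41.6 + 0.125q → q* = 459.8425, p* = 99.0803.
Marginal revenue: MR = 100 − 0.004q. Set MR = MC: 100 − 0.004q = 41.6 + 0.125q → q_m = 452.7132.
Price p_m = 100 − 0.002·452.7132 = 99.0946; MC(q_m) = 41.6 + 0.125·452.7132 = 98.1892.
Competitive q* = 459.8425, so Δq = 7.1293; wedge = 99.0946 − 98.1892 = 0.9054.
Deadweight loss = ½ × 7.1293 × 0.9054 = $3.23 thousand.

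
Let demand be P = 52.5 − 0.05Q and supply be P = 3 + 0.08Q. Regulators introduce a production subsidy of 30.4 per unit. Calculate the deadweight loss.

Competitive equilibrium: 52.5 − 0.05Q = 3 + 0.08Q → Q* = 380.7692, P* = 33.4615.
The subsidy lowers effective supply by 30.4: P = 0.08Q − 27.4.
New quantity: 52.5 − 0.05Q = 0.08Q − 27.4 → Q' = 614.6154.
Overproduction ΔQ = 614.6154 − 380.7692 = 233.8462; wedge = subsidy = 30.4.
DWL = ½ × 233.8462 × 30.4 = 3554.46.

3554.46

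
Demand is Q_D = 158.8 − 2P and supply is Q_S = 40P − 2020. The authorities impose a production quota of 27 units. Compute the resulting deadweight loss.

206.50

In inverse form: demand P = 79.4 − 0.5Q, supply P = 50.5 + 0.025Q.
Competitive equilibrium: 79.4 − 0.5Q = 50.5 + 0.025Q → Q* = 55.0476, P* = 51.8762.
At Q = 27: demand price = 79.4 − 0.5·27 = 65.9; supply price = 50.5 + 0.025·27 = 51.175.
ΔQ = 55.0476 − 27 = 28.0476; wedge = 65.9 − 51.175 = 14.725.
DWL = ½ × 28.0476 × 14.725 = 206.50.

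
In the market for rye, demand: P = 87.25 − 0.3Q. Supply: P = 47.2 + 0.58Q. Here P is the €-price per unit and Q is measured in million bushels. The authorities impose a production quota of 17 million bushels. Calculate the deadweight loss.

Competitive equilibrium: 87.25 − 0.3Q = 47.2 + 0.58Q → Q* = 45.5114, P* = 73.5966.
At Q = 17: demand price = 87.25 − 0.3·17 = 82.15; supply price = 47.2 + 0.58·17 = 57.06.
ΔQ = 45.5114 − 17 = 28.5114; wedge = 82.15 − 57.06 = 25.09.
DWL = ½ × 28.5114 × 25.09 = €357.68 million.

€357.68 million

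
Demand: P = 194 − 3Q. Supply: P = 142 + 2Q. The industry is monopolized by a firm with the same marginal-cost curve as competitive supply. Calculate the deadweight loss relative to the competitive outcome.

38.025

Competitive equilibrium: 194 − 3Q = 142 + 2Q → Q* = 10.4, P* = 162.8.
Marginal revenue: MR = 194 − 6Q. Set MR = MC: 194 − 6Q = 142 + 2Q → Q_m = 6.5.
Price P_m = 194 − 3·6.5 = 174.5; MC(Q_m) = 142 + 2·6.5 = 155.
Competitive Q* = 10.4, so ΔQ = 3.9; wedge = 174.5 − 155 = 19.5.
Deadweight loss = ½ × 3.9 × 19.5 = 38.025.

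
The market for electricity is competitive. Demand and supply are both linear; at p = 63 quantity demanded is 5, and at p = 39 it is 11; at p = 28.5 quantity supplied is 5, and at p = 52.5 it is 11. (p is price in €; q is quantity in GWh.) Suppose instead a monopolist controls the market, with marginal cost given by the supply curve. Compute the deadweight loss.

€38.54

Demand slope = (39 − 63)/(11 − 5) = −4, so p = 83 − 4q.
Supply slope = (52.5 − 28.5)/(11 − 5) = 4, so p = 8.5 + 4q.
Competitive equilibrium: 83 − 4q = 8.5 + 4q → q* = 9.3125, p* = 45.75.
Marginal revenue: MR = 83 − 8q. Set MR = MC: 83 − 8q = 8.5 + 4q → q_m = 6.2083.
Price p_m = 83 − 4·6.2083 = 58.1668; MC(q_m) = 8.5 + 4·6.2083 = 33.3332.
Competitive q* = 9.3125, so Δq = 3.1042; wedge = 58.1668 − 33.3332 = 24.8336.
The triangle = ½ × 3.1042 × 24.8336 = €38.54.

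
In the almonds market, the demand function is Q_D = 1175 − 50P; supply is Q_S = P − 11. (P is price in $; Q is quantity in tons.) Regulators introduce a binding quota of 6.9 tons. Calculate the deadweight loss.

$14.62

In inverse form: demand P = 23.5 − 0.02Q, supply P = 11 + Q.
Competitive equilibrium: 23.5 − 0.02Q = 11 + Q → Q* = 12.2549, P* = 23.2549.
At Q = 6.9: demand price = 23.5 − 0.02·6.9 = 23.362; supply price = 11 + 1·6.9 = 17.9.
ΔQ = 12.2549 − 6.9 = 5.3549; wedge = 23.362 − 17.9 = 5.462.
Deadweight loss = ½ × 5.3549 × 5.462 = $14.62.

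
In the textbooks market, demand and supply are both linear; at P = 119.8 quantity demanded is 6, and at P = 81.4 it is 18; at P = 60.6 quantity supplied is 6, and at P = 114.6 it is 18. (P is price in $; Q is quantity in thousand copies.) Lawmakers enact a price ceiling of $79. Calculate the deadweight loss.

Demand slope = (81.4 − 119.8)/(18 − 6) = −3.2, so P = 139 − 3.2Q.
Supply slope = (114.6 − 60.6)/(18 − 6) = 4.5, so P = 33.6 + 4.5Q.
Competitive equilibrium: 139 − 3.2Q = 33.6 + 4.5Q → Q* = 13.6883, P* = 95.1974.
At the ceiling P = 79, quantity supplied = (79 − 33.6)/4.5 = 10.0889.
Willingness to pay at Q' = 10.0889: 139 − 3.2·10.0889 = 106.7155.
ΔQ = 13.6883 − 10.0889 = 3.5994; wedge = 106.7155 − 79 = 27.7155.
Deadweight loss = ½ × 3.5994 × 27.7155 = $49.88 thousand.

$49.88 thousand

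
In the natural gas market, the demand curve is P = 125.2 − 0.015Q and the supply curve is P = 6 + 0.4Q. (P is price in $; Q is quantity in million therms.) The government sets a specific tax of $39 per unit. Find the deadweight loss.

$1832.53 million

Competitive equilibrium: 125.2 − 0.015Q = 6 + 0.4Q → Q* = 287.2289, P* = 120.8916.
With the tax, the buyer price exceeds the seller price by 39: (125.2 − 0.015Q) − (6 + 0.4Q) = 39 → Q' = 193.253.
ΔQ = 287.2289 − 193.253 = 93.9759; the wedge equals the tax, 39.
Welfare loss = ½ × 93.9759 × 39 = $1832.53 million.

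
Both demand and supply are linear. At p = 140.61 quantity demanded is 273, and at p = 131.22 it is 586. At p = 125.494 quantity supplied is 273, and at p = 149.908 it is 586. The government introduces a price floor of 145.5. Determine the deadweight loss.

Demand slope = (131.22 − 140.61)/(586 − 273) = −0.03, so p = 148.8 − 0.03q.
Supply slope = (149.908 − 125.494)/(586 − 273) = 0.078, so p = 104.2 + 0.078q.
Competitive equilibrium: 148.8 − 0.03q = 104.2 + 0.078q → q* = 412.963, p* = 136.4111.
At the floor p = 145.5, quantity demanded = (148.8 − 145.5)/0.03 = 110.
Sellers' marginal cost at q' = 110: 104.2 + 0.078·110 = 112.78.
Δq = 412.963 − 110 = 302.963; wedge = 145.5 − 112.78 = 32.72.
Welfare loss = ½ × 302.963 × 32.72 = 4956.47.

4956.47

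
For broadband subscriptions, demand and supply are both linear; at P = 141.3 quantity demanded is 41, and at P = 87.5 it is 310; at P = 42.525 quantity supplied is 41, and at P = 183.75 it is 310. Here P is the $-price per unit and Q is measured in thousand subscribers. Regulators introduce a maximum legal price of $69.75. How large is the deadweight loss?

Demand slope = (87.5 − 141.3)/(310 − 41) = −0.2, so P = 149.5 − 0.2Q.
Supply slope = (183.75 − 42.525)/(310 − 41) = 0.525, so P = 21 + 0.525Q.
Competitive equilibrium: 149.5 − 0.2Q = 21 + 0.525Q → Q* = 177.24138, P* = 114.05172.
At the ceiling P = 69.75, quantity supplied = (69.75 − 21)/0.525 = 92.85714.
Willingness to pay at Q' = 92.85714: 149.5 − 0.2·92.85714 = 130.92857.
ΔQ = 177.24138 − 92.85714 = 84.38424; wedge = 130.92857 − 69.75 = 61.17857.
Welfare loss = ½ × 84.38424 × 61.17857 = $2581.25 thousand.

$2581.25 thousand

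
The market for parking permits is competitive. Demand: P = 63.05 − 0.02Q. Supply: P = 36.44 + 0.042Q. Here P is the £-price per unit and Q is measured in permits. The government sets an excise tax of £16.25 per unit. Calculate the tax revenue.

Competitive equilibrium: 63.05 − 0.02Q = 36.44 + 0.042Q → Q* = 429.1935, P* = 54.4661.
With the tax, the buyer price exceeds the seller price by 16.25: (63.05 − 0.02Q) − (36.44 + 0.042Q) = 16.25 → Q' = 167.0968.
Tax revenue = 16.25 × 167.0968 = £2715.32.

£2715.32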